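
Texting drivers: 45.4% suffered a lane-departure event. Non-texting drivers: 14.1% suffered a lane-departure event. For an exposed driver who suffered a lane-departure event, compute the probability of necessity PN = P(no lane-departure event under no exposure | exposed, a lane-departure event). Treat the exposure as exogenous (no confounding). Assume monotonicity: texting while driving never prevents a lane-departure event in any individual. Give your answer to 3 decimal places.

PN ≈ 0.689

p₁ = 0.454, p₀ = 0.141.
Under exogeneity and monotonicity, PN = (p₁ − p₀) / p₁.
PN = (0.454 − 0.141) / 0.454 = 0.313 / 0.454 ≈ 0.6894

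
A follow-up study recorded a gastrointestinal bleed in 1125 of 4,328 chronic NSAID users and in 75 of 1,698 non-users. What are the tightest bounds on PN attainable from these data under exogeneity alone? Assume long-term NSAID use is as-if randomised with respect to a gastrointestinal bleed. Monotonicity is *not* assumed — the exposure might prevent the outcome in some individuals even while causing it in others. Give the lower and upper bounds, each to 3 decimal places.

p₁ = P(outcome | exposed) = 1125/4328 = 0.25994
p₀ = P(outcome | unexposed) = 75/1698 = 0.04417
Under exogeneity alone the bounds on PN are max{0,(p₁−p₀)/p₁} ≤ PN ≤ min{1,(1−p₀)/p₁}.
  lower = (p₁ − p₀)/p₁ = 0.21577 / 0.25994 ≈ 0.8301
  upper = min{1, (1 − p₀)/p₁} = 0.95583 / 0.25994 ≈ 3.6772 → capped at 1

0.830 ≤ PN ≤ 1.000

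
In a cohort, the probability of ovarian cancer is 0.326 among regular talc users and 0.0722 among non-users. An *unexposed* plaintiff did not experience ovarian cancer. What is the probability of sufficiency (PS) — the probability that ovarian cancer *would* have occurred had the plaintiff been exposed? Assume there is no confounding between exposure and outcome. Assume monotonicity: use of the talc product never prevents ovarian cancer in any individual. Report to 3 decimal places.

Let p₁ = 0.326, p₀ = 0.0722.
Under exogeneity and monotonicity, PS = (p₁ − p₀) / (1 − p₀).
PS = (0.326 − 0.0722) / (1 − 0.0722) = 0.2538 / 0.9278 ≈ 0.2736

PS ≈ 0.274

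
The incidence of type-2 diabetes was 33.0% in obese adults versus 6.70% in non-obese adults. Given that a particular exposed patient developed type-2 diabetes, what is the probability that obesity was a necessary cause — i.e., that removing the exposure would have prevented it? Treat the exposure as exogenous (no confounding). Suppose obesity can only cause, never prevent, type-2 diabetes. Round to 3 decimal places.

PN ≈ 0.797

p₁ = 0.33, p₀ = 0.067.
Under exogeneity and monotonicity, PN = (p₁ − p₀) / p₁.
PN = (0.33 − 0.067) / 0.33 = 0.263 / 0.33 ≈ 0.7970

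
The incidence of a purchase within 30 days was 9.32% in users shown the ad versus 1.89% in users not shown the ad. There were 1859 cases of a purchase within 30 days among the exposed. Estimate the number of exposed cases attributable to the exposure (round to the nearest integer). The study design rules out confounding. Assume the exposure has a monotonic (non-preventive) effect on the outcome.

p₁ = 0.0932, p₀ = 0.0189.
PN = (p₁ − p₀)/p₁ = (0.0932 − 0.0189) / 0.0932 ≈ 0.79721.
Attributable cases ≈ PN × (exposed cases) = 0.79721 × 1859 ≈ 1482.01.

about 1482 cases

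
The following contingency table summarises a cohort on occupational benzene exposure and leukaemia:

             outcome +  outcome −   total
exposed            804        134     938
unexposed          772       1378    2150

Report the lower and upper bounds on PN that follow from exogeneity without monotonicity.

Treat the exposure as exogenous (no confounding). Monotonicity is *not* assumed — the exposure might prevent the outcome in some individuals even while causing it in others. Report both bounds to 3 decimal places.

0.581 ≤ PN ≤ 0.748

p₁ = P(outcome | exposed) = 804/938 = 0.85714
p₀ = P(outcome | unexposed) = 772/2150 = 0.35907
Under exogeneity alone the bounds on PN are max{0,(p₁−p₀)/p₁} ≤ PN ≤ min{1,(1−p₀)/p₁}.
  lower = (p₁ − p₀)/p₁ = 0.49807 / 0.85714 ≈ 0.5811
  upper = min{1, (1 − p₀)/p₁} = 0.64093 / 0.85714 ≈ 0.7478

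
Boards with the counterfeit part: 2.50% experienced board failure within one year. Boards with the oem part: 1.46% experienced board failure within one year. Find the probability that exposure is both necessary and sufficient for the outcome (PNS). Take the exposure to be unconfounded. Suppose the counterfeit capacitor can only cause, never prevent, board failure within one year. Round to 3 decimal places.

PNS ≈ 0.010

p₁ = 0.025, p₀ = 0.0146.
Under exogeneity and monotonicity, PNS = p₁ − p₀.
PNS = 0.025 − 0.0146 = 0.0104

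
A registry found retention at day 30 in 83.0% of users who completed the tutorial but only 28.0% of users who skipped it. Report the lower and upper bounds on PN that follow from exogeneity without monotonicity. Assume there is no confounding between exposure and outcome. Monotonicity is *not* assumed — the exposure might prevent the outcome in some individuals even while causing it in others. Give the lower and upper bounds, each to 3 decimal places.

0.663 ≤ PN ≤ 0.867

p₁ = 0.83, p₀ = 0.28.
Under exogeneity alone the bounds on PN are max{0,(p₁−p₀)/p₁} ≤ PN ≤ min{1,(1−p₀)/p₁}.
  lower = (p₁ − p₀)/p₁ = 0.55 / 0.83 ≈ 0.6627
  upper = min{1, (1 − p₀)/p₁} = 0.72 / 0.83 ≈ 0.8675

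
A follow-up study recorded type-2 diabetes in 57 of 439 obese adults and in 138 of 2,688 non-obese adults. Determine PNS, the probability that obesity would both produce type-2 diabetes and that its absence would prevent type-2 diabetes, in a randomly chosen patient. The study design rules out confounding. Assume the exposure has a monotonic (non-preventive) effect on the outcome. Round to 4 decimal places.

p₁ = P(outcome | exposed) = 57/439 = 0.12984
p₀ = P(outcome | unexposed) = 138/2688 = 0.051339
Under exogeneity and monotonicity, PNS = p₁ − p₀.
PNS = 0.12984 − 0.051339 = 0.078501

PNS ≈ 0.0785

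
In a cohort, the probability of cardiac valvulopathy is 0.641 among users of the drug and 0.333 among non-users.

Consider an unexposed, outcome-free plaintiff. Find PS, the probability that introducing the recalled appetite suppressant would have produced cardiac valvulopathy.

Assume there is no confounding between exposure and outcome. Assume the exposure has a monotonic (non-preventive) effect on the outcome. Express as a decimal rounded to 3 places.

PS ≈ 0.462

Let p₁ = 0.641, p₀ = 0.333.
Under exogeneity and monotonicity, PS = (p₁ − p₀) / (1 − p₀).
PS = (0.641 − 0.333) / (1 − 0.333) = 0.308 / 0.667 ≈ 0.4618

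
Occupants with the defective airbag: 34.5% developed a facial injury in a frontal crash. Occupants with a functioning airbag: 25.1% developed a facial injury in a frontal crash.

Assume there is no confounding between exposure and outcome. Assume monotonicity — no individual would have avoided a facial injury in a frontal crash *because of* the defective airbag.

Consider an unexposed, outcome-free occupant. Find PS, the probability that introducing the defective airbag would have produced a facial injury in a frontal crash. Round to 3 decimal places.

p₁ = 0.345, p₀ = 0.251.
Under exogeneity and monotonicity, PS = (p₁ − p₀) / (1 − p₀).
PS = (0.345 − 0.251) / (1 − 0.251) = 0.094 / 0.749 ≈ 0.1255

PS ≈ 0.126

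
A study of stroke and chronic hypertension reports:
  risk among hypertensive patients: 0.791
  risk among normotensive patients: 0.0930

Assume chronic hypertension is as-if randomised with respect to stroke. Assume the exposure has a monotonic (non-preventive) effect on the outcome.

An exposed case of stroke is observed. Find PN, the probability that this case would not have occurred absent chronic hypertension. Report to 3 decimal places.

Let p₁ = 0.791, p₀ = 0.093.
Under exogeneity and monotonicity, PN = (p₁ − p₀) / p₁.
PN = (0.791 − 0.093) / 0.791 = 0.698 / 0.791 ≈ 0.8824

PN ≈ 0.882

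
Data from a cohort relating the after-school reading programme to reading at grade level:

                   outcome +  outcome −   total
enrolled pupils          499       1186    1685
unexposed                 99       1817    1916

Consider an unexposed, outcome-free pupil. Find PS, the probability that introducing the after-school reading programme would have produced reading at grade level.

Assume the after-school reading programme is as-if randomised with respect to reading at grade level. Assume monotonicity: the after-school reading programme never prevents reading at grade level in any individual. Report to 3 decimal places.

PS ≈ 0.258

p₁ = P(outcome | exposed) = 499/1685 = 0.29614
p₀ = P(outcome | unexposed) = 99/1916 = 0.05167
Under exogeneity and monotonicity, PS = (p₁ − p₀) / (1 − p₀).
PS = (0.29614 − 0.05167) / (1 − 0.05167) = 0.24447 / 0.94833 ≈ 0.2578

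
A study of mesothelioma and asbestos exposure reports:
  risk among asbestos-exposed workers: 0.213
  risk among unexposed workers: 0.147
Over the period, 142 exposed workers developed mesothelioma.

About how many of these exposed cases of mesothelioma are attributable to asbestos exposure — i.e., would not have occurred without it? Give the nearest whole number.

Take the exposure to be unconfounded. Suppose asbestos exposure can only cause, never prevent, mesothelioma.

Let p₁ = 0.213, p₀ = 0.147.
PN = (p₁ − p₀)/p₁ = (0.213 − 0.147) / 0.213 ≈ 0.30986.
Attributable cases ≈ PN × (exposed cases) = 0.30986 × 142 ≈ 44.00.

about 44 cases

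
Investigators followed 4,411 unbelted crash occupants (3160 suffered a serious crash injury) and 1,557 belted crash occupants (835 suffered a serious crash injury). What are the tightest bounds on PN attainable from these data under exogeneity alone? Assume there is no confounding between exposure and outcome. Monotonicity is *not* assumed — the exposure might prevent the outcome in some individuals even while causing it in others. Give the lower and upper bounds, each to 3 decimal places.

0.251 ≤ PN ≤ 0.647

p₁ = P(outcome | exposed) = 3160/4411 = 0.71639
p₀ = P(outcome | unexposed) = 835/1557 = 0.53629
Under exogeneity alone the bounds on PN are max{0,(p₁−p₀)/p₁} ≤ PN ≤ min{1,(1−p₀)/p₁}.
  lower = (p₁ − p₀)/p₁ = 0.1801 / 0.71639 ≈ 0.2514
  upper = min{1, (1 − p₀)/p₁} = 0.46371 / 0.71639 ≈ 0.6473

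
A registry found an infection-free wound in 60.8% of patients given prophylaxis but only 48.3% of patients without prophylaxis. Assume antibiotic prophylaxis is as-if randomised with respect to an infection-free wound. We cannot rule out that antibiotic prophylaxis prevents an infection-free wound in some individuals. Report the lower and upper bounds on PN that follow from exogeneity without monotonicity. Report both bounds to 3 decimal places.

0.206 ≤ PN ≤ 0.850

p₁ = 0.608, p₀ = 0.483.
Under exogeneity alone the bounds on PN are max{0,(p₁−p₀)/p₁} ≤ PN ≤ min{1,(1−p₀)/p₁}.
  lower = (p₁ − p₀)/p₁ = 0.125 / 0.608 ≈ 0.2056
  upper = min{1, (1 − p₀)/p₁} = 0.517 / 0.608 ≈ 0.8503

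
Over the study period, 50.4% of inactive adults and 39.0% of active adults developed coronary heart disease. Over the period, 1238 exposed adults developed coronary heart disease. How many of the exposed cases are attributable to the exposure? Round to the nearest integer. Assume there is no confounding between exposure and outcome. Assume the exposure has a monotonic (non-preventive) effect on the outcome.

about 280 cases

p₁ = 0.504, p₀ = 0.39.
PN = (p₁ − p₀)/p₁ = (0.504 − 0.39) / 0.504 ≈ 0.22619.
Attributable cases ≈ PN × (exposed cases) = 0.22619 × 1238 ≈ 280.02.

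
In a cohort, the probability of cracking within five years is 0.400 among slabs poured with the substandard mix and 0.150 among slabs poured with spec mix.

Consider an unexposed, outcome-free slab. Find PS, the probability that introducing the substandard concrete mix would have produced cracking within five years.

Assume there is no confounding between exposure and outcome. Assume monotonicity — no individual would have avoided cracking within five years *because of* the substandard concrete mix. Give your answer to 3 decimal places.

Let p₁ = 0.4, p₀ = 0.15.
Under exogeneity and monotonicity, PS = (p₁ − p₀) / (1 − p₀).
PS = (0.4 − 0.15) / (1 − 0.15) = 0.25 / 0.85 ≈ 0.2941

PS ≈ 0.294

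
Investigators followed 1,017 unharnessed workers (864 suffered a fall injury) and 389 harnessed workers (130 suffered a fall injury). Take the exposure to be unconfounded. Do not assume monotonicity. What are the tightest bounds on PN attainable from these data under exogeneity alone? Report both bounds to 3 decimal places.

p₁ = P(outcome | exposed) = 864/1017 = 0.84956
p₀ = P(outcome | unexposed) = 130/389 = 0.33419
Under exogeneity alone the bounds on PN are max{0,(p₁−p₀)/p₁} ≤ PN ≤ min{1,(1−p₀)/p₁}.
  lower = (p₁ − p₀)/p₁ = 0.51537 / 0.84956 ≈ 0.6066
  upper = min{1, (1 − p₀)/p₁} = 0.66581 / 0.84956 ≈ 0.7837

0.607 ≤ PN ≤ 0.784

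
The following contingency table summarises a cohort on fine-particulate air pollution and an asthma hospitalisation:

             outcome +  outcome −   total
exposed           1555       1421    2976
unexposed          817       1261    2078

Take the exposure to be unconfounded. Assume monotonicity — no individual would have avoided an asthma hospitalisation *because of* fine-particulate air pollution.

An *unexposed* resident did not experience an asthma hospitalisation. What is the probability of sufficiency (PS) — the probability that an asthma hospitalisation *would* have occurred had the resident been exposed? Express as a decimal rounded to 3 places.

PS ≈ 0.213

p₁ = P(outcome | exposed) = 1555/2976 = 0.52251
p₀ = P(outcome | unexposed) = 817/2078 = 0.39317
Under exogeneity and monotonicity, PS = (p₁ − p₀)/(1 − p₀).
PS = (0.52251 − 0.39317) / 0.60683 ≈ 0.2132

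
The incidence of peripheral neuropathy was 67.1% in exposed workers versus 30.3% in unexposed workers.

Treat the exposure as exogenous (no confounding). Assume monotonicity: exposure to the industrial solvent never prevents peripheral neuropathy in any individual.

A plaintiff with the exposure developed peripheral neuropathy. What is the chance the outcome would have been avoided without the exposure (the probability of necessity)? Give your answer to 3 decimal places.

p₁ = 0.671, p₀ = 0.303.
Under exogeneity and monotonicity, PN = (p₁ − p₀) / p₁.
PN = (0.671 − 0.303) / 0.671 = 0.368 / 0.671 ≈ 0.5484

PN ≈ 0.548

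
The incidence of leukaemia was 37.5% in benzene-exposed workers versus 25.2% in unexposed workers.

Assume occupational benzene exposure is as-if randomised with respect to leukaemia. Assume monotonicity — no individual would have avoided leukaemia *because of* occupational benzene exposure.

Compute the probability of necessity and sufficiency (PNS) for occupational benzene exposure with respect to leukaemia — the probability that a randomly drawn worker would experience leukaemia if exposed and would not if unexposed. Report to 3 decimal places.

PNS ≈ 0.123

p₁ = 0.375, p₀ = 0.252.
Under exogeneity and monotonicity, PNS = p₁ − p₀.
PNS = 0.375 − 0.252 = 0.123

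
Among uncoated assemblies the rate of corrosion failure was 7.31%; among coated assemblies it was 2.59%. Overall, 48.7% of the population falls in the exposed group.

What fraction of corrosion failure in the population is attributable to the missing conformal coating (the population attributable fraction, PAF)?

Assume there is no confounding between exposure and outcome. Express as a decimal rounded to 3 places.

p₁ = 0.0731, p₀ = 0.0259.
Overall risk P(Y=1) = π·p₁ + (1−π)·p₀ = 0.487×0.0731 + 0.513×0.0259 = 0.048886.
Under exogeneity, PAF = [P(Y=1) − p₀] / P(Y=1).
PAF = (0.048886 − 0.0259) / 0.048886 ≈ 0.4702

PAF ≈ 0.470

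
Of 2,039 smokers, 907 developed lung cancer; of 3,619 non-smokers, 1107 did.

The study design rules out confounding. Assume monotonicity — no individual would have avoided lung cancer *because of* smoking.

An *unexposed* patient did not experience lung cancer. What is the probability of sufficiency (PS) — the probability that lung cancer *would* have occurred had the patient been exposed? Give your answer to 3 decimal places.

PS ≈ 0.200

p₁ = P(outcome | exposed) = 907/2039 = 0.44483
p₀ = P(outcome | unexposed) = 1107/3619 = 0.30589
Under exogeneity and monotonicity, PS = (p₁ − p₀) / (1 − p₀).
PS = (0.44483 − 0.30589) / (1 − 0.30589) = 0.13894 / 0.69411 ≈ 0.2002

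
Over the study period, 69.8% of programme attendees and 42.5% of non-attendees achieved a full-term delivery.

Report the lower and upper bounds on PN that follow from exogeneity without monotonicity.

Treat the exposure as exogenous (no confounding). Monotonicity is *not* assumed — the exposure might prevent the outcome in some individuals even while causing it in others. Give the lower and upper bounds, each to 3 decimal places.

p₁ = 0.698, p₀ = 0.425.
Under exogeneity alone the bounds on PN are max{0,(p₁−p₀)/p₁} ≤ PN ≤ min{1,(1−p₀)/p₁}.
  lower = (p₁ − p₀)/p₁ = 0.273 / 0.698 ≈ 0.3911
  upper = min{1, (1 − p₀)/p₁} = 0.575 / 0.698 ≈ 0.8238

0.391 ≤ PN ≤ 0.824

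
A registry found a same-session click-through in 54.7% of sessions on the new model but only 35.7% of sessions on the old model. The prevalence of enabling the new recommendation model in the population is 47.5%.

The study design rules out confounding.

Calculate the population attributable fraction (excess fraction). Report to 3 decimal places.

p₁ = 0.547, p₀ = 0.357.
Overall risk P(Y=1) = π·p₁ + (1−π)·p₀ = 0.475×0.547 + 0.525×0.357 = 0.44725.
Under exogeneity, PAF = [P(Y=1) − p₀] / P(Y=1).
PAF = (0.44725 − 0.357) / 0.44725 ≈ 0.2018

PAF ≈ 0.202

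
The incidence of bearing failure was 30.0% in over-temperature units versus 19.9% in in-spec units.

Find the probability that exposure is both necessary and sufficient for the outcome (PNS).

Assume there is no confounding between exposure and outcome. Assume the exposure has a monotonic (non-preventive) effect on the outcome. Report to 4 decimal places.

p₁ = 0.3, p₀ = 0.199.
Under exogeneity and monotonicity, PNS = p₁ − p₀.
PNS = 0.3 − 0.199 = 0.101

PNS ≈ 0.1010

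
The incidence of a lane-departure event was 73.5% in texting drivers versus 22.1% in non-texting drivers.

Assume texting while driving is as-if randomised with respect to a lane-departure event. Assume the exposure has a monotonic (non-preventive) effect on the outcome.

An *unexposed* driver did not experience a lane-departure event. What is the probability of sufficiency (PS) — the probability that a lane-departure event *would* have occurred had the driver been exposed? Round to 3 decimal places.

PS ≈ 0.660

p₁ = 0.735, p₀ = 0.221.
Under exogeneity and monotonicity, PS = (p₁ − p₀) / (1 − p₀).
PS = (0.735 − 0.221) / (1 − 0.221) = 0.514 / 0.779 ≈ 0.6598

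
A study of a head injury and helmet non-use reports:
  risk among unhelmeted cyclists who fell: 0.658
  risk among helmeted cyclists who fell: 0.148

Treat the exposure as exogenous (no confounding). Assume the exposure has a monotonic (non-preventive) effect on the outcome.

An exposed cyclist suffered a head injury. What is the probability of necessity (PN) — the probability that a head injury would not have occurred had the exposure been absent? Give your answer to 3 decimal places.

PN ≈ 0.775

Let p₁ = 0.658, p₀ = 0.148.
Under exogeneity and monotonicity, PN = (p₁ − p₀) / p₁.
PN = (0.658 − 0.148) / 0.658 = 0.51 / 0.658 ≈ 0.7751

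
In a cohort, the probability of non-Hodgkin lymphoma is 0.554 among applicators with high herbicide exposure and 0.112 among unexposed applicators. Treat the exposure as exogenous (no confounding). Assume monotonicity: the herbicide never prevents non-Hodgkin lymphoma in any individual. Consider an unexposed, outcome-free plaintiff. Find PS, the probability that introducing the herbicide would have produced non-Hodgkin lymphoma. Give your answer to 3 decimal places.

PS ≈ 0.498

Let p₁ = 0.554, p₀ = 0.112.
Under exogeneity and monotonicity, PS = (p₁ − p₀) / (1 − p₀).
PS = (0.554 − 0.112) / (1 − 0.112) = 0.442 / 0.888 ≈ 0.4977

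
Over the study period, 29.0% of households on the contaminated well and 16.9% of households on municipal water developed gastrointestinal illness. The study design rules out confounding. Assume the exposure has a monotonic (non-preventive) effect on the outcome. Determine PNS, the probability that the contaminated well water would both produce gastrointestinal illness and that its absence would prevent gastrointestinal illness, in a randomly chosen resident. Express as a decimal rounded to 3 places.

PNS ≈ 0.121

p₁ = 0.29, p₀ = 0.169.
Under exogeneity and monotonicity, PNS = p₁ − p₀.
PNS = 0.29 − 0.169 = 0.121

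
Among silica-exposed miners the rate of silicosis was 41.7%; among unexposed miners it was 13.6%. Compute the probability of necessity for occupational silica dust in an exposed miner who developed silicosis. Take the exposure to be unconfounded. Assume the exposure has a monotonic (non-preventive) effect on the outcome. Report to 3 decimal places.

PN ≈ 0.674

p₁ = 0.417, p₀ = 0.136.
Under exogeneity and monotonicity, PN = (p₁ − p₀) / p₁.
PN = (0.417 − 0.136) / 0.417 = 0.281 / 0.417 ≈ 0.6739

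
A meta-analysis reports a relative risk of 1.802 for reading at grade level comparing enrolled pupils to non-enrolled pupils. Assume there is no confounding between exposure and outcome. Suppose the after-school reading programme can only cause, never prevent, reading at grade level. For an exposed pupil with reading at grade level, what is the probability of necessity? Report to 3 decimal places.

PN ≈ 0.445

Under exogeneity and monotonicity, PN = (RR − 1) / RR = 1 − 1/RR.
PN = (1.802 − 1) / 1.802 = 0.802 / 1.802 ≈ 0.4451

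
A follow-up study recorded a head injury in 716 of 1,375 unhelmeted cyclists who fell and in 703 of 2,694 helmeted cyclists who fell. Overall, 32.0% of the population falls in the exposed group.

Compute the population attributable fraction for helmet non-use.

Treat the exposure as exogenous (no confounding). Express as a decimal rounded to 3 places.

PAF ≈ 0.242

p₁ = P(outcome | exposed) = 716/1375 = 0.52073
p₀ = P(outcome | unexposed) = 703/2694 = 0.26095
Overall risk P(Y=1) = π·p₁ + (1−π)·p₀ = 0.32×0.52073 + 0.68×0.26095 = 0.34408.
Under exogeneity, PAF = [P(Y=1) − p₀] / P(Y=1).
PAF = (0.34408 − 0.26095) / 0.34408 ≈ 0.2416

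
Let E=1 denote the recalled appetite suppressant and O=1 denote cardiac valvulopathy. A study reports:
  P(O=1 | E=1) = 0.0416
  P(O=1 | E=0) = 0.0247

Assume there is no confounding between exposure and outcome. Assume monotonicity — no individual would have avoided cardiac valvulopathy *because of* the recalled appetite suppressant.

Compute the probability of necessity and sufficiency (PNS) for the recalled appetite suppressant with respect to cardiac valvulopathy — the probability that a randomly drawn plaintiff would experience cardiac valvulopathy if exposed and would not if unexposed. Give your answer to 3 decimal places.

PNS ≈ 0.017

Let p₁ = 0.0416, p₀ = 0.0247.
Under exogeneity and monotonicity, PNS = p₁ − p₀.
PNS = 0.0416 − 0.0247 = 0.0169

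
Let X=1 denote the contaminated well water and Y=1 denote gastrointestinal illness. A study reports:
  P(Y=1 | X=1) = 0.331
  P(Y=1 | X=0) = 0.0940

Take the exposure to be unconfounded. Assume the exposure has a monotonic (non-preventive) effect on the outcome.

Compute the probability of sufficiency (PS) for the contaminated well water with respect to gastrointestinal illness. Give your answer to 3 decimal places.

PS ≈ 0.262

Let p₁ = 0.331, p₀ = 0.094.
Under exogeneity and monotonicity, PS = (p₁ − p₀) / (1 − p₀).
PS = (0.331 − 0.094) / (1 − 0.094) = 0.237 / 0.906 ≈ 0.2616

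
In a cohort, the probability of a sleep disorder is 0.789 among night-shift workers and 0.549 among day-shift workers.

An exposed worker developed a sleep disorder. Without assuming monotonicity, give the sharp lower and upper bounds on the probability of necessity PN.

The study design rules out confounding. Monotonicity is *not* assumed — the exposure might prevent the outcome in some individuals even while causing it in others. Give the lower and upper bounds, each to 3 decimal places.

Let p₁ = 0.789, p₀ = 0.549.
Under exogeneity alone the bounds on PN are max{0,(p₁−p₀)/p₁} ≤ PN ≤ min{1,(1−p₀)/p₁}.
  lower = (p₁ − p₀)/p₁ = 0.24 / 0.789 ≈ 0.3042
  upper = min{1, (1 − p₀)/p₁} = 0.451 / 0.789 ≈ 0.5716

0.304 ≤ PN ≤ 0.572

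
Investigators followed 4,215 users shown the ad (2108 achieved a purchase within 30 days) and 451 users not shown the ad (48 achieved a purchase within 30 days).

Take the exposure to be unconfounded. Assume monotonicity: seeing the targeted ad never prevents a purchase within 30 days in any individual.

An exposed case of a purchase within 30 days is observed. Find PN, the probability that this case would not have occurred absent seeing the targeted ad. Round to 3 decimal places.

PN ≈ 0.787

p₁ = P(outcome | exposed) = 2108/4215 = 0.50012
p₀ = P(outcome | unexposed) = 48/451 = 0.10643
Under exogeneity and monotonicity, PN = (p₁ − p₀) / p₁.
PN = (0.50012 − 0.10643) / 0.50012 = 0.39369 / 0.50012 ≈ 0.7872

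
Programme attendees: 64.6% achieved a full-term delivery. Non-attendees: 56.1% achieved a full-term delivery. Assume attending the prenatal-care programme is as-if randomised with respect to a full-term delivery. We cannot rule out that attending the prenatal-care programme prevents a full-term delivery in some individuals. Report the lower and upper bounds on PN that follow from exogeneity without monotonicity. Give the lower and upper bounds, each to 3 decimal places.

p₁ = 0.646, p₀ = 0.561.
Under exogeneity alone the bounds on PN are max{0,(p₁−p₀)/p₁} ≤ PN ≤ min{1,(1−p₀)/p₁}.
  lower = (p₁ − p₀)/p₁ = 0.085 / 0.646 ≈ 0.1316
  upper = min{1, (1 − p₀)/p₁} = 0.439 / 0.646 ≈ 0.6796

0.132 ≤ PN ≤ 0.680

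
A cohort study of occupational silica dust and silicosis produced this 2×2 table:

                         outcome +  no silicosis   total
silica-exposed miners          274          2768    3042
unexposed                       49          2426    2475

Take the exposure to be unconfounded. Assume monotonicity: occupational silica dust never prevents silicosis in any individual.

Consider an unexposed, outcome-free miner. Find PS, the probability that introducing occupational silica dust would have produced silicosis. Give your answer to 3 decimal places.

p₁ = P(outcome | exposed) = 274/3042 = 0.090072
p₀ = P(outcome | unexposed) = 49/2475 = 0.019798
Under exogeneity and monotonicity, PS = (p₁ − p₀)/(1 − p₀).
PS = (0.090072 − 0.019798) / 0.9802 ≈ 0.0717

PS ≈ 0.072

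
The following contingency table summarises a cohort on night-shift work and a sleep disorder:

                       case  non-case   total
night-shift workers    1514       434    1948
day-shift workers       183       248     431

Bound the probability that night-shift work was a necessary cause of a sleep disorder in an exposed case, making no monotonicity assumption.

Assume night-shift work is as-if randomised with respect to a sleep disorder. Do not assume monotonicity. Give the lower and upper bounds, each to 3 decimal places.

p₁ = P(outcome | exposed) = 1514/1948 = 0.77721
p₀ = P(outcome | unexposed) = 183/431 = 0.42459
Under exogeneity alone the bounds on PN are max{0,(p₁−p₀)/p₁} ≤ PN ≤ min{1,(1−p₀)/p₁}.
  lower = (p₁ − p₀)/p₁ = 0.35261 / 0.77721 ≈ 0.4537
  upper = min{1, (1 − p₀)/p₁} = 0.57541 / 0.77721 ≈ 0.7404

0.454 ≤ PN ≤ 0.740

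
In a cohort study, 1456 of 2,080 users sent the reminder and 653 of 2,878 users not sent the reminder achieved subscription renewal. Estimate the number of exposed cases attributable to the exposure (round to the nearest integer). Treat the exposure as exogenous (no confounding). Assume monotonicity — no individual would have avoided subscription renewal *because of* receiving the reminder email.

p₁ = P(outcome | exposed) = 1456/2080 = 0.7
p₀ = P(outcome | unexposed) = 653/2878 = 0.22689
PN = (p₁ − p₀)/p₁ = (0.7 − 0.22689) / 0.7 ≈ 0.67587.
Attributable cases ≈ PN × (exposed cases) = 0.67587 × 1456 ≈ 984.06.

about 984 cases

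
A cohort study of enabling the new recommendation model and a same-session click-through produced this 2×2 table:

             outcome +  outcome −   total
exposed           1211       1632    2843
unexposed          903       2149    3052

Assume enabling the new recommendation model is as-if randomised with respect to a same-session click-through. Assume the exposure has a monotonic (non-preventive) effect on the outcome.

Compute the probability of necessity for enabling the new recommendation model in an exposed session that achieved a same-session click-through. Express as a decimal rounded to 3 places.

p₁ = P(outcome | exposed) = 1211/2843 = 0.42596
p₀ = P(outcome | unexposed) = 903/3052 = 0.29587
Under exogeneity and monotonicity, PN = (p₁ − p₀) / p₁.
PN = (0.42596 − 0.29587) / 0.42596 = 0.13009 / 0.42596 ≈ 0.3054

PN ≈ 0.305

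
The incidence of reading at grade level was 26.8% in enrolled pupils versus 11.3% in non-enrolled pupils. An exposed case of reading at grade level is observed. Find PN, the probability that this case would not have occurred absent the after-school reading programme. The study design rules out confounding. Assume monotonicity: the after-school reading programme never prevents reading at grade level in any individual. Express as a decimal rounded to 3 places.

PN ≈ 0.578

p₁ = 0.268, p₀ = 0.113.
Under exogeneity and monotonicity, PN = (p₁ − p₀) / p₁.
PN = (0.268 − 0.113) / 0.268 = 0.155 / 0.268 ≈ 0.5784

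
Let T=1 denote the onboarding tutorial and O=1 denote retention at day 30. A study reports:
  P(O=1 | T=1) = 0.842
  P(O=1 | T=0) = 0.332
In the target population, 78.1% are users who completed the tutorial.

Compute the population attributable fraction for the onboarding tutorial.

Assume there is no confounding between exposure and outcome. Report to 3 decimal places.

Let p₁ = 0.842, p₀ = 0.332.
Overall risk P(Y=1) = π·p₁ + (1−π)·p₀ = 0.781×0.842 + 0.219×0.332 = 0.73031.
Under exogeneity, PAF = [P(Y=1) − p₀] / P(Y=1).
PAF = (0.73031 − 0.332) / 0.73031 ≈ 0.5454

PAF ≈ 0.545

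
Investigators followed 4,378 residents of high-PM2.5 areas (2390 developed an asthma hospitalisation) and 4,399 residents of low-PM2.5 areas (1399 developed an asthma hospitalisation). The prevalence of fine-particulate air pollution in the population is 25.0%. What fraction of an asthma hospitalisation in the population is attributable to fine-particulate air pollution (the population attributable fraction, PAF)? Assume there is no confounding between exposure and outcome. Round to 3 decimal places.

PAF ≈ 0.152

p₁ = P(outcome | exposed) = 2390/4378 = 0.54591
p₀ = P(outcome | unexposed) = 1399/4399 = 0.31803
Overall risk P(Y=1) = π·p₁ + (1−π)·p₀ = 0.25×0.54591 + 0.75×0.31803 = 0.375.
Under exogeneity, PAF = [P(Y=1) − p₀] / P(Y=1).
PAF = (0.375 − 0.31803) / 0.375 ≈ 0.1519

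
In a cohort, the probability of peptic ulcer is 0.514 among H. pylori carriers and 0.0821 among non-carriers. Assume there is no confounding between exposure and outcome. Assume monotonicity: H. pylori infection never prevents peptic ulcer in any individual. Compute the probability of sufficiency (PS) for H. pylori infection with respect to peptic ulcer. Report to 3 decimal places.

PS ≈ 0.471

Let p₁ = 0.514, p₀ = 0.0821.
Under exogeneity and monotonicity, PS = (p₁ − p₀) / (1 − p₀).
PS = (0.514 − 0.0821) / (1 − 0.0821) = 0.4319 / 0.9179 ≈ 0.4705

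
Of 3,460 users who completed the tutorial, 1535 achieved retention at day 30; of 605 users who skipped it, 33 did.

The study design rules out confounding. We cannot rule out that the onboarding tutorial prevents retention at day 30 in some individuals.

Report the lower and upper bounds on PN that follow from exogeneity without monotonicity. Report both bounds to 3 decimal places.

0.877 ≤ PN ≤ 1.000

p₁ = P(outcome | exposed) = 1535/3460 = 0.44364
p₀ = P(outcome | unexposed) = 33/605 = 0.054545
Under exogeneity alone the bounds on PN are max{0,(p₁−p₀)/p₁} ≤ PN ≤ min{1,(1−p₀)/p₁}.
  lower = (p₁ − p₀)/p₁ = 0.3891 / 0.44364 ≈ 0.8771
  upper = min{1, (1 − p₀)/p₁} = 0.94545 / 0.44364 ≈ 2.1311 → capped at 1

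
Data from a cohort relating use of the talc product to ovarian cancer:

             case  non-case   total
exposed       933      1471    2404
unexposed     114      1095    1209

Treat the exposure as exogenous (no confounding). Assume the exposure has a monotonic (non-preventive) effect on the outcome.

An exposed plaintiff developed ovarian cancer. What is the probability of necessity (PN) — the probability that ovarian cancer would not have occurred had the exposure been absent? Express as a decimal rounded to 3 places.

p₁ = P(outcome | exposed) = 933/2404 = 0.3881
p₀ = P(outcome | unexposed) = 114/1209 = 0.094293
Under exogeneity and monotonicity, PN = (p₁ − p₀)/p₁.
PN = (0.3881 − 0.094293) / 0.3881 ≈ 0.7570

PN ≈ 0.757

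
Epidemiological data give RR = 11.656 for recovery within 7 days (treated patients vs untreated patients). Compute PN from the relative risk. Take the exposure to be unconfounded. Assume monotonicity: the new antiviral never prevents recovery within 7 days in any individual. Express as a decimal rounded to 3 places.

Under exogeneity and monotonicity, PN = (RR − 1) / RR = 1 − 1/RR.
PN = (11.656 − 1) / 11.656 = 10.66 / 11.656 ≈ 0.9142

PN ≈ 0.914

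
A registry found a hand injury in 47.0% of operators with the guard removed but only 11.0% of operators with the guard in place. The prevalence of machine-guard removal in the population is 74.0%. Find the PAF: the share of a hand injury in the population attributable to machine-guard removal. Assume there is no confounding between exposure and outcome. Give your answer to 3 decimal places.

PAF ≈ 0.708

p₁ = 0.47, p₀ = 0.11.
Overall risk P(Y=1) = π·p₁ + (1−π)·p₀ = 0.74×0.47 + 0.26×0.11 = 0.3764.
Under exogeneity, PAF = [P(Y=1) − p₀] / P(Y=1).
PAF = (0.3764 − 0.11) / 0.3764 ≈ 0.7078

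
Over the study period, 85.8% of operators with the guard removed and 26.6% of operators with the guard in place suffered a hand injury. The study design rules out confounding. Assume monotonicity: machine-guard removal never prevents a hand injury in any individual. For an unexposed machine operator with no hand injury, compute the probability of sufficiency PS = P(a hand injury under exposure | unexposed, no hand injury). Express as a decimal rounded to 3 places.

PS ≈ 0.807

p₁ = 0.858, p₀ = 0.266.
Under exogeneity and monotonicity, PS = (p₁ − p₀) / (1 − p₀).
PS = (0.858 − 0.266) / (1 − 0.266) = 0.592 / 0.734 ≈ 0.8065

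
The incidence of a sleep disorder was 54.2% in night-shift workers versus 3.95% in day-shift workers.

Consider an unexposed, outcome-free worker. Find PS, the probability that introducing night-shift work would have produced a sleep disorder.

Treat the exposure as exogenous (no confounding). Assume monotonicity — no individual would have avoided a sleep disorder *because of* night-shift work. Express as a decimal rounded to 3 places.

PS ≈ 0.523

p₁ = 0.542, p₀ = 0.0395.
Under exogeneity and monotonicity, PS = (p₁ − p₀) / (1 − p₀).
PS = (0.542 − 0.0395) / (1 − 0.0395) = 0.5025 / 0.9605 ≈ 0.5232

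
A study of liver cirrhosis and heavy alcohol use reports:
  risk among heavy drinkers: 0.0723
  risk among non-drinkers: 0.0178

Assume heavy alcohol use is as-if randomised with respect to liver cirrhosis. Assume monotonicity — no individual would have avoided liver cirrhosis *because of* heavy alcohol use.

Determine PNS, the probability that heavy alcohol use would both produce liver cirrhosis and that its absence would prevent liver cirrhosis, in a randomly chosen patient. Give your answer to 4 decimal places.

PNS ≈ 0.0545

Let p₁ = 0.0723, p₀ = 0.0178.
Under exogeneity and monotonicity, PNS = p₁ − p₀.
PNS = 0.0723 − 0.0178 = 0.0545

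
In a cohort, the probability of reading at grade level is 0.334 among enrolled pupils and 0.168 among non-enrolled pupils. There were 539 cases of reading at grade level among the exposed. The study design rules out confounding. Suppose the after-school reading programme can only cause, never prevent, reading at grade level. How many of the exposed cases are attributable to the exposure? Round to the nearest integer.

about 268 cases

Let p₁ = 0.334, p₀ = 0.168.
PN = (p₁ − p₀)/p₁ = (0.334 − 0.168) / 0.334 ≈ 0.49701.
Attributable cases ≈ PN × (exposed cases) = 0.49701 × 539 ≈ 267.89.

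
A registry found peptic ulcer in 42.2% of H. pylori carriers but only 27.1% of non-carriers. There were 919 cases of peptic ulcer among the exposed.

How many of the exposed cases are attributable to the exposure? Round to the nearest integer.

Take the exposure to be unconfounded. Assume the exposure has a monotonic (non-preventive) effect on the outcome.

p₁ = 0.422, p₀ = 0.271.
PN = (p₁ − p₀)/p₁ = (0.422 − 0.271) / 0.422 ≈ 0.35782.
Attributable cases ≈ PN × (exposed cases) = 0.35782 × 919 ≈ 328.84.

about 329 cases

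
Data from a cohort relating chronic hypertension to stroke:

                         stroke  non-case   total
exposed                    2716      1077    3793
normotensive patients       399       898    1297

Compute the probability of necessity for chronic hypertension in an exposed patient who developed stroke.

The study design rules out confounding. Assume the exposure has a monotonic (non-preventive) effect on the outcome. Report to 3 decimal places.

PN ≈ 0.570

p₁ = P(outcome | exposed) = 2716/3793 = 0.71606
p₀ = P(outcome | unexposed) = 399/1297 = 0.30763
Under exogeneity and monotonicity, PN = (p₁ − p₀) / p₁.
PN = (0.71606 − 0.30763) / 0.71606 = 0.40842 / 0.71606 ≈ 0.5704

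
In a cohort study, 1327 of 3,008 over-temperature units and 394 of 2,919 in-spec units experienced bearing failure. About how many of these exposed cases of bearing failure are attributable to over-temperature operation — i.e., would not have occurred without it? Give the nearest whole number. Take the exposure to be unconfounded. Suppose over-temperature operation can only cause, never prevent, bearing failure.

about 921 cases

p₁ = P(outcome | exposed) = 1327/3008 = 0.44116
p₀ = P(outcome | unexposed) = 394/2919 = 0.13498
PN = (p₁ − p₀)/p₁ = (0.44116 − 0.13498) / 0.44116 ≈ 0.69404.
Attributable cases ≈ PN × (exposed cases) = 0.69404 × 1327 ≈ 920.99.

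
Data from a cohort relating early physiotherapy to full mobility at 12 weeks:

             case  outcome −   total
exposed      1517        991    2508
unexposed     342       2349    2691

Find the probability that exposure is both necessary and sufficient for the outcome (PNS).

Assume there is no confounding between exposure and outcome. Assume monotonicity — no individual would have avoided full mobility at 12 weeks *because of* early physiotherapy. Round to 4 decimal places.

PNS ≈ 0.4778

p₁ = P(outcome | exposed) = 1517/2508 = 0.60486
p₀ = P(outcome | unexposed) = 342/2691 = 0.12709
Under exogeneity and monotonicity, PNS = p₁ − p₀.
PNS = 0.60486 − 0.12709 = 0.47777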